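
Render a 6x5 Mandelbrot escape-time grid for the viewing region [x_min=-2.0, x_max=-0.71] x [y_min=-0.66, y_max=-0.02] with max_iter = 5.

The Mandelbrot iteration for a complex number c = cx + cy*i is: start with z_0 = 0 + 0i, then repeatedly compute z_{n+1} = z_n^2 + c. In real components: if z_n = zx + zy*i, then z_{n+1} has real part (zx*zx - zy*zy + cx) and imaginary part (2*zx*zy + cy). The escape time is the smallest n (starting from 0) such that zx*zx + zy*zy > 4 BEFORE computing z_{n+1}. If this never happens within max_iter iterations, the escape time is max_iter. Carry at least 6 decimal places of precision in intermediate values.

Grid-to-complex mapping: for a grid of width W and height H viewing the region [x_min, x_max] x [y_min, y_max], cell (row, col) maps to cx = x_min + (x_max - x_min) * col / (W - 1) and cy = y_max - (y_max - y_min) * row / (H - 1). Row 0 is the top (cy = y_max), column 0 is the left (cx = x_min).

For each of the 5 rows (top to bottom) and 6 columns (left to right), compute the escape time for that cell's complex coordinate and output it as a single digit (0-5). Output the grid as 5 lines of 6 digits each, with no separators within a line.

Answer: 155555
145555
145555
133555
133345

Derivation:
(row=0, col=0): c = -2.0000 + -0.0200i → escape time 1
(row=0, col=1): c = -1.7420 + -0.0200i → escape time 5
(row=0, col=2): c = -1.4840 + -0.0200i → escape time 5
(row=0, col=3): c = -1.2260 + -0.0200i → escape time 5
(row=0, col=4): c = -0.9680 + -0.0200i → escape time 5
(row=0, col=5): c = -0.7100 + -0.0200i → escape time 5
(row=1, col=0): c = -2.0000 + -0.1800i → escape time 1
(row=1, col=1): c = -1.7420 + -0.1800i → escape time 4
(row=1, col=2): c = -1.4840 + -0.1800i → escape time 5
(row=1, col=3): c = -1.2260 + -0.1800i → escape time 5
(row=1, col=4): c = -0.9680 + -0.1800i → escape time 5
(row=1, col=5): c = -0.7100 + -0.1800i → escape time 5
(row=2, col=0): c = -2.0000 + -0.3400i → escape time 1
(row=2, col=1): c = -1.7420 + -0.3400i → escape time 4
(row=2, col=2): c = -1.4840 + -0.3400i → escape time 5
(row=2, col=3): c = -1.2260 + -0.3400i → escape time 5
(row=2, col=4): c = -0.9680 + -0.3400i → escape time 5
(row=2, col=5): c = -0.7100 + -0.3400i → escape time 5
(row=3, col=0): c = -2.0000 + -0.5000i → escape time 1
(row=3, col=1): c = -1.7420 + -0.5000i → escape time 3
(row=3, col=2): c = -1.4840 + -0.5000i → escape time 3
(row=3, col=3): c = -1.2260 + -0.5000i → escape time 5
(row=3, col=4): c = -0.9680 + -0.5000i → escape time 5
(row=3, col=5): c = -0.7100 + -0.5000i → escape time 5
(row=4, col=0): c = -2.0000 + -0.6600i → escape time 1
(row=4, col=1): c = -1.7420 + -0.6600i → escape time 3
(row=4, col=2): c = -1.4840 + -0.6600i → escape time 3
(row=4, col=3): c = -1.2260 + -0.6600i → escape time 3
(row=4, col=4): c = -0.9680 + -0.6600i → escape time 4
(row=4, col=5): c = -0.7100 + -0.6600i → escape time 5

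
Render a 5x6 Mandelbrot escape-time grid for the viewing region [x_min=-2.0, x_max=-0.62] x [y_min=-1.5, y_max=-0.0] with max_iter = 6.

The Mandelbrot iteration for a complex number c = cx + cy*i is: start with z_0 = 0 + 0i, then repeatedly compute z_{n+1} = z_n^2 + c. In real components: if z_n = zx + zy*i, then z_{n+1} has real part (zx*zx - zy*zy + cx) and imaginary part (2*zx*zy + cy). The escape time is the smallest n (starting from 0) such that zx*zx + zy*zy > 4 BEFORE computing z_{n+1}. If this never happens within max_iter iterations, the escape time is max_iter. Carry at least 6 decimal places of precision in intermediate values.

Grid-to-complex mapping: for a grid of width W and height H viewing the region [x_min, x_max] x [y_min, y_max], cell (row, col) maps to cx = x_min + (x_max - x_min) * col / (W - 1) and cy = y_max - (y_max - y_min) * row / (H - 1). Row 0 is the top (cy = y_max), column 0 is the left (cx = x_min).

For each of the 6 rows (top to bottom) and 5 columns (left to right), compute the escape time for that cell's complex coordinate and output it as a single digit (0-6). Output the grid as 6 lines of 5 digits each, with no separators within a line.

(row=0, col=0): c = -2.0000 + -0.0000i → escape time 6
(row=0, col=1): c = -1.6550 + -0.0000i → escape time 6
(row=0, col=2): c = -1.3100 + -0.0000i → escape time 6
(row=0, col=3): c = -0.9650 + -0.0000i → escape time 6
(row=0, col=4): c = -0.6200 + -0.0000i → escape time 6
(row=1, col=0): c = -2.0000 + -0.3000i → escape time 1
(row=1, col=1): c = -1.6550 + -0.3000i → escape time 4
(row=1, col=2): c = -1.3100 + -0.3000i → escape time 6
(row=1, col=3): c = -0.9650 + -0.3000i → escape time 6
(row=1, col=4): c = -0.6200 + -0.3000i → escape time 6
(row=2, col=0): c = -2.0000 + -0.6000i → escape time 1
(row=2, col=1): c = -1.6550 + -0.6000i → escape time 3
(row=2, col=2): c = -1.3100 + -0.6000i → escape time 3
(row=2, col=3): c = -0.9650 + -0.6000i → escape time 5
(row=2, col=4): c = -0.6200 + -0.6000i → escape time 6
(row=3, col=0): c = -2.0000 + -0.9000i → escape time 1
(row=3, col=1): c = -1.6550 + -0.9000i → escape time 2
(row=3, col=2): c = -1.3100 + -0.9000i → escape time 3
(row=3, col=3): c = -0.9650 + -0.9000i → escape time 3
(row=3, col=4): c = -0.6200 + -0.9000i → escape time 4
(row=4, col=0): c = -2.0000 + -1.2000i → escape time 1
(row=4, col=1): c = -1.6550 + -1.2000i → escape time 1
(row=4, col=2): c = -1.3100 + -1.2000i → escape time 2
(row=4, col=3): c = -0.9650 + -1.2000i → escape time 3
(row=4, col=4): c = -0.6200 + -1.2000i → escape time 3
(row=5, col=0): c = -2.0000 + -1.5000i → escape time 1
(row=5, col=1): c = -1.6550 + -1.5000i → escape time 1
(row=5, col=2): c = -1.3100 + -1.5000i → escape time 2
(row=5, col=3): c = -0.9650 + -1.5000i → escape time 2
(row=5, col=4): c = -0.6200 + -1.5000i → escape time 2

Answer: 66666
14666
13356
12334
11233
11222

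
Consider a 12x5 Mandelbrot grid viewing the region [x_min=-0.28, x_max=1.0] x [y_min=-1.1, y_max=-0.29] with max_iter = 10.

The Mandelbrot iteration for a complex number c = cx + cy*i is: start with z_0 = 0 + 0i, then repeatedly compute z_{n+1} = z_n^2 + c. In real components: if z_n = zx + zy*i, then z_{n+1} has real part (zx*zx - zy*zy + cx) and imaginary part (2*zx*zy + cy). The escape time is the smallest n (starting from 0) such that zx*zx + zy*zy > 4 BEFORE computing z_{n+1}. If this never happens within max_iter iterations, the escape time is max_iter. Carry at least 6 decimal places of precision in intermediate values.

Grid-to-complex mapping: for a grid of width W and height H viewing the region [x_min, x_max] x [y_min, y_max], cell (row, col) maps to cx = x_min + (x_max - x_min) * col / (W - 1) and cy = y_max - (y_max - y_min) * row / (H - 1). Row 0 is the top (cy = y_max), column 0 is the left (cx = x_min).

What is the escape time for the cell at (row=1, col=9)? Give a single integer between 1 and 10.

z_0 = 0 + 0i, c = 0.7673 + -0.4925i
Iter 1: z = 0.7673 + -0.4925i, |z|^2 = 0.8313
Iter 2: z = 1.1134 + -1.2483i, |z|^2 = 2.7979
Iter 3: z = 0.4488 + -3.2722i, |z|^2 = 10.9087
Escaped at iteration 3

Answer: 3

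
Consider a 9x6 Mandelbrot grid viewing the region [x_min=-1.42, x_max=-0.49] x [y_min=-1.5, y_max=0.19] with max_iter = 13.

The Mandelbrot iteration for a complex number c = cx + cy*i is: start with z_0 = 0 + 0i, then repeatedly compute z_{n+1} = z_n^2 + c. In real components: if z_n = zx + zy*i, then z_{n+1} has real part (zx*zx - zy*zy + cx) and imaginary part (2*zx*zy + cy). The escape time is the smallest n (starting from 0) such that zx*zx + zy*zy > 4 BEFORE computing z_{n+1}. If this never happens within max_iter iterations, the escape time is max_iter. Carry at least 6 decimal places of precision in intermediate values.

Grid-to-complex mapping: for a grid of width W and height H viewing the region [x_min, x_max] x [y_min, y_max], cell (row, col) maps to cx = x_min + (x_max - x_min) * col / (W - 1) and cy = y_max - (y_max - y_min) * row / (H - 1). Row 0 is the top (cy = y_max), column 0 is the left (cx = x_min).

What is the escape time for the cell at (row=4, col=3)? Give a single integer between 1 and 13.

Answer: 3

Derivation:
z_0 = 0 + 0i, c = -1.0713 + -1.1620i
Iter 1: z = -1.0713 + -1.1620i, |z|^2 = 2.4978
Iter 2: z = -1.2739 + 1.3276i, |z|^2 = 3.3853
Iter 3: z = -1.2109 + -4.5445i, |z|^2 = 22.1184
Escaped at iteration 3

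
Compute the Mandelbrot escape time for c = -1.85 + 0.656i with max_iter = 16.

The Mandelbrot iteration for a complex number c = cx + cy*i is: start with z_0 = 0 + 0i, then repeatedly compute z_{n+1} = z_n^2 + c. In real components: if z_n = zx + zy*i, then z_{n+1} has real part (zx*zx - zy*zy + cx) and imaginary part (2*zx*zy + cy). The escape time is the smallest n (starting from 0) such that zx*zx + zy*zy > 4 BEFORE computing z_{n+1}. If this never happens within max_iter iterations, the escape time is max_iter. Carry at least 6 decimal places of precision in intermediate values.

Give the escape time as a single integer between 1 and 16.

z_0 = 0 + 0i, c = -1.8500 + 0.6560i
Iter 1: z = -1.8500 + 0.6560i, |z|^2 = 3.8528
Iter 2: z = 1.1422 + -1.7712i, |z|^2 = 4.4417
Escaped at iteration 2

Answer: 2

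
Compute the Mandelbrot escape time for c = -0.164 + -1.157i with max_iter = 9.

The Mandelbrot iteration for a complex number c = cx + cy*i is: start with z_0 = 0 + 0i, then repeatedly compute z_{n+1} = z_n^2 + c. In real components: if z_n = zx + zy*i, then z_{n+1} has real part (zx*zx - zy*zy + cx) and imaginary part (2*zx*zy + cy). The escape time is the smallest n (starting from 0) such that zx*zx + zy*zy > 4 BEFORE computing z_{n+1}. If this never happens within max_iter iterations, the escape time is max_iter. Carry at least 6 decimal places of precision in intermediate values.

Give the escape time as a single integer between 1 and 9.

Answer: 4

Derivation:
z_0 = 0 + 0i, c = -0.1640 + -1.1570i
Iter 1: z = -0.1640 + -1.1570i, |z|^2 = 1.3655
Iter 2: z = -1.4758 + -0.7775i, |z|^2 = 2.7824
Iter 3: z = 1.4093 + 1.1378i, |z|^2 = 3.2808
Iter 4: z = 0.5276 + 2.0501i, |z|^2 = 4.4813
Escaped at iteration 4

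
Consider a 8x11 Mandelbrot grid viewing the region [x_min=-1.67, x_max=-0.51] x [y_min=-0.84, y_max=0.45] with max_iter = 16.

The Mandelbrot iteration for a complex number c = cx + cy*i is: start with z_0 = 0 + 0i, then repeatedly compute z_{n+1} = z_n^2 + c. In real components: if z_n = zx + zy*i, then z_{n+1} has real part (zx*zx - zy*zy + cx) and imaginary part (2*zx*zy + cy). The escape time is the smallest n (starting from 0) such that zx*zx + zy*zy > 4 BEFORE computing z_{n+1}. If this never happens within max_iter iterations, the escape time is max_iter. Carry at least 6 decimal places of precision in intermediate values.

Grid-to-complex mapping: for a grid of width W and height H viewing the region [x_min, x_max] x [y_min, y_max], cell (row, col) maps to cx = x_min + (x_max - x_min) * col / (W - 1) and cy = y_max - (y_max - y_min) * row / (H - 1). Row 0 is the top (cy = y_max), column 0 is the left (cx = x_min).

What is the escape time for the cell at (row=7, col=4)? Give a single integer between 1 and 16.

Answer: 5

Derivation:
z_0 = 0 + 0i, c = -1.0071 + -0.4530i
Iter 1: z = -1.0071 + -0.4530i, |z|^2 = 1.2195
Iter 2: z = -0.1980 + 0.4595i, |z|^2 = 0.2503
Iter 3: z = -1.1790 + -0.6350i, |z|^2 = 1.7933
Iter 4: z = -0.0202 + 1.0443i, |z|^2 = 1.0910
Iter 5: z = -2.0973 + -0.4951i, |z|^2 = 4.6439
Escaped at iteration 5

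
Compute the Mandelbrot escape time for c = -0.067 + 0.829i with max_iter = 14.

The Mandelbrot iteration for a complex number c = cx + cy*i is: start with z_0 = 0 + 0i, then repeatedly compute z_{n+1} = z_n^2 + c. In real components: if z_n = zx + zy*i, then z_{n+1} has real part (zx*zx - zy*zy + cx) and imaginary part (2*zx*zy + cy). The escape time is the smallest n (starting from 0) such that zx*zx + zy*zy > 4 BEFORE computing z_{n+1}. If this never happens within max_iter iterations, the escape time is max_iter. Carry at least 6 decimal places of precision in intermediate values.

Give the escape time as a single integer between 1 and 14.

Answer: 14

Derivation:
z_0 = 0 + 0i, c = -0.0670 + 0.8290i
Iter 1: z = -0.0670 + 0.8290i, |z|^2 = 0.6917
Iter 2: z = -0.7498 + 0.7179i, |z|^2 = 1.0775
Iter 3: z = -0.0203 + -0.2475i, |z|^2 = 0.0617
Iter 4: z = -0.1279 + 0.8390i, |z|^2 = 0.7203
Iter 5: z = -0.7546 + 0.6145i, |z|^2 = 0.9470
Iter 6: z = 0.1249 + -0.0984i, |z|^2 = 0.0253
Iter 7: z = -0.0611 + 0.8044i, |z|^2 = 0.6508
Iter 8: z = -0.7104 + 0.7307i, |z|^2 = 1.0386
Iter 9: z = -0.0964 + -0.2092i, |z|^2 = 0.0530
Iter 10: z = -0.1015 + 0.8693i, |z|^2 = 0.7660
Iter 11: z = -0.8124 + 0.6526i, |z|^2 = 1.0859
Iter 12: z = 0.1672 + -0.2313i, |z|^2 = 0.0815
Iter 13: z = -0.0926 + 0.7517i, |z|^2 = 0.5736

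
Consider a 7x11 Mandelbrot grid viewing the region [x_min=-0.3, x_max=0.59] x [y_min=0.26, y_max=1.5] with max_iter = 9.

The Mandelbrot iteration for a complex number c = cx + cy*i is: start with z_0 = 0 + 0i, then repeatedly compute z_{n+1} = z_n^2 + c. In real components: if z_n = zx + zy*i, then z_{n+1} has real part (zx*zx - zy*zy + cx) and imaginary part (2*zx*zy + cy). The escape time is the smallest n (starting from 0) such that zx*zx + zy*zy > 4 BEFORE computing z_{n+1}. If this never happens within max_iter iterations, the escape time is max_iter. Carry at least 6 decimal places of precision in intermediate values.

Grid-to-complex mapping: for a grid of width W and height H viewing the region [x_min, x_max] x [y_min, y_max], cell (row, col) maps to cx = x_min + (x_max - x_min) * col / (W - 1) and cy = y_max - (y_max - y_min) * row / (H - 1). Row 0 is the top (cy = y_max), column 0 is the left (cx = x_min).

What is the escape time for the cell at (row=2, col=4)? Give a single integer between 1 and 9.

Answer: 2

Derivation:
z_0 = 0 + 0i, c = 0.2933 + 1.2520i
Iter 1: z = 0.2933 + 1.2520i, |z|^2 = 1.6535
Iter 2: z = -1.1881 + 1.9865i, |z|^2 = 5.3579
Escaped at iteration 2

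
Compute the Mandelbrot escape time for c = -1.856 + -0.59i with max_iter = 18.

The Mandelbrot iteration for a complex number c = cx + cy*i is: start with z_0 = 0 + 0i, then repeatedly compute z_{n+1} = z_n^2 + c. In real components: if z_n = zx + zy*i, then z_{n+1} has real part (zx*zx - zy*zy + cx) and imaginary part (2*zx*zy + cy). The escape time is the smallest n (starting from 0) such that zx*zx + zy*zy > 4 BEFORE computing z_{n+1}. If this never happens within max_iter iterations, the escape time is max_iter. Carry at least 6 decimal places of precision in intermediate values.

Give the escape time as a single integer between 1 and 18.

Answer: 2

Derivation:
z_0 = 0 + 0i, c = -1.8560 + -0.5900i
Iter 1: z = -1.8560 + -0.5900i, |z|^2 = 3.7928
Iter 2: z = 1.2406 + 1.6001i, |z|^2 = 4.0994
Escaped at iteration 2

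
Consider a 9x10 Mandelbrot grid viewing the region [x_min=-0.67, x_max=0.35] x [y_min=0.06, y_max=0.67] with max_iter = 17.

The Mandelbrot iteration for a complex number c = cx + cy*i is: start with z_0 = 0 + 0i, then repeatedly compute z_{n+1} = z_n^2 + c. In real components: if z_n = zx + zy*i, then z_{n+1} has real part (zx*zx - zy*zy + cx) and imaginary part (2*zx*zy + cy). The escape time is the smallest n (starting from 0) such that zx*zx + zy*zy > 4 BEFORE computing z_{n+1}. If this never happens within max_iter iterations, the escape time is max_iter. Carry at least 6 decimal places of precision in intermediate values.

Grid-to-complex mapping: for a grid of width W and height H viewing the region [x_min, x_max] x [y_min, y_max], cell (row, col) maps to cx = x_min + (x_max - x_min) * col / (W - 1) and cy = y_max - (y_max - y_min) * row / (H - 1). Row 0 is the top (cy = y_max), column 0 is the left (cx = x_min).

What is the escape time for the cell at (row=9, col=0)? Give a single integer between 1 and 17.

z_0 = 0 + 0i, c = -0.6700 + 0.0600i
Iter 1: z = -0.6700 + 0.0600i, |z|^2 = 0.4525
Iter 2: z = -0.2247 + -0.0204i, |z|^2 = 0.0509
Iter 3: z = -0.6199 + 0.0692i, |z|^2 = 0.3891
Iter 4: z = -0.2905 + -0.0258i, |z|^2 = 0.0850
Iter 5: z = -0.5863 + 0.0750i, |z|^2 = 0.3494
Iter 6: z = -0.3319 + -0.0279i, |z|^2 = 0.1109
Iter 7: z = -0.5606 + 0.0785i, |z|^2 = 0.3205
Iter 8: z = -0.3619 + -0.0280i, |z|^2 = 0.1317
Iter 9: z = -0.5398 + 0.0803i, |z|^2 = 0.2979
Iter 10: z = -0.3850 + -0.0267i, |z|^2 = 0.1489
Iter 11: z = -0.5225 + 0.0806i, |z|^2 = 0.2795
Iter 12: z = -0.4035 + -0.0242i, |z|^2 = 0.1634
Iter 13: z = -0.5078 + 0.0795i, |z|^2 = 0.2641
Iter 14: z = -0.4185 + -0.0207i, |z|^2 = 0.1756
Iter 15: z = -0.4953 + 0.0774i, |z|^2 = 0.2513
Iter 16: z = -0.4307 + -0.0166i, |z|^2 = 0.1858

Answer: 17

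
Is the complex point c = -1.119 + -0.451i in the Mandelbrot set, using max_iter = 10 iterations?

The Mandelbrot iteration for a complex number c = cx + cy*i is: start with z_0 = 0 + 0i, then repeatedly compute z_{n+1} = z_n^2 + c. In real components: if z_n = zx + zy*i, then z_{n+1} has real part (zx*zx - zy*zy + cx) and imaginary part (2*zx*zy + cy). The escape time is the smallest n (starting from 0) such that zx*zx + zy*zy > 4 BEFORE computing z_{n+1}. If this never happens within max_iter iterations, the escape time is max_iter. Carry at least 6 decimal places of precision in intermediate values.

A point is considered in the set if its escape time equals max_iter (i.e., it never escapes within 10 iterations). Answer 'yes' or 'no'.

z_0 = 0 + 0i, c = -1.1190 + -0.4510i
Iter 1: z = -1.1190 + -0.4510i, |z|^2 = 1.4556
Iter 2: z = -0.0702 + 0.5583i, |z|^2 = 0.3167
Iter 3: z = -1.4258 + -0.5294i, |z|^2 = 2.3132
Iter 4: z = 0.6336 + 1.0587i, |z|^2 = 1.5224
Iter 5: z = -1.8385 + 0.8907i, |z|^2 = 4.1733
Escaped at iteration 5

Answer: no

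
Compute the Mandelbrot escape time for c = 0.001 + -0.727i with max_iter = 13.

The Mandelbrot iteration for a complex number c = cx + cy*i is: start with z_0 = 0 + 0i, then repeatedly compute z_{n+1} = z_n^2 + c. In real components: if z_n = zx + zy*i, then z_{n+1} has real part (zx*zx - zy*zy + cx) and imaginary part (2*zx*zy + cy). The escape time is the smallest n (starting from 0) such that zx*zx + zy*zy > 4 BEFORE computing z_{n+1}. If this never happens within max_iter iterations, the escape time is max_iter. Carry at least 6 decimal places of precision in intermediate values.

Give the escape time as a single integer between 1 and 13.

Answer: 13

Derivation:
z_0 = 0 + 0i, c = 0.0010 + -0.7270i
Iter 1: z = 0.0010 + -0.7270i, |z|^2 = 0.5285
Iter 2: z = -0.5275 + -0.7285i, |z|^2 = 0.8089
Iter 3: z = -0.2514 + 0.0416i, |z|^2 = 0.0649
Iter 4: z = 0.0625 + -0.7479i, |z|^2 = 0.5632
Iter 5: z = -0.5544 + -0.8204i, |z|^2 = 0.9805
Iter 6: z = -0.3647 + 0.1828i, |z|^2 = 0.1664
Iter 7: z = 0.1006 + -0.8603i, |z|^2 = 0.7502
Iter 8: z = -0.7290 + -0.9001i, |z|^2 = 1.3416
Iter 9: z = -0.2777 + 0.5853i, |z|^2 = 0.4197
Iter 10: z = -0.2644 + -1.0521i, |z|^2 = 1.1768
Iter 11: z = -1.0360 + -0.1706i, |z|^2 = 1.1024
Iter 12: z = 1.0452 + -0.3735i, |z|^2 = 1.2319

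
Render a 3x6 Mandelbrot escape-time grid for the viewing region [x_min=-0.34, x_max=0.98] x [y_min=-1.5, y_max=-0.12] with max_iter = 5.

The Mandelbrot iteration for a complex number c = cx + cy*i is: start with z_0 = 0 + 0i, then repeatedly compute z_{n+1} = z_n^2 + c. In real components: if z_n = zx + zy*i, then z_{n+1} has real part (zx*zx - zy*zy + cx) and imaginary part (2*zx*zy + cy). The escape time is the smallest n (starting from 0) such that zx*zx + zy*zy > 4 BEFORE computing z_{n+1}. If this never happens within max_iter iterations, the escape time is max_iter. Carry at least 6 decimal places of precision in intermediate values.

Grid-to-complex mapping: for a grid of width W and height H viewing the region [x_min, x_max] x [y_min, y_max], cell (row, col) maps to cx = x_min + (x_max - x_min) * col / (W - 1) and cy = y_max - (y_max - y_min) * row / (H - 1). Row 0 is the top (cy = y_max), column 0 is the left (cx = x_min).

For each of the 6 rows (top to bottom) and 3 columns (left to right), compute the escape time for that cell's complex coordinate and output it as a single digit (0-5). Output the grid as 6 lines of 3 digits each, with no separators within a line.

(row=0, col=0): c = -0.3400 + -0.1200i → escape time 5
(row=0, col=1): c = 0.3200 + -0.1200i → escape time 5
(row=0, col=2): c = 0.9800 + -0.1200i → escape time 3
(row=1, col=0): c = -0.3400 + -0.3960i → escape time 5
(row=1, col=1): c = 0.3200 + -0.3960i → escape time 5
(row=1, col=2): c = 0.9800 + -0.3960i → escape time 2
(row=2, col=0): c = -0.3400 + -0.6720i → escape time 5
(row=2, col=1): c = 0.3200 + -0.6720i → escape time 5
(row=2, col=2): c = 0.9800 + -0.6720i → escape time 2
(row=3, col=0): c = -0.3400 + -0.9480i → escape time 5
(row=3, col=1): c = 0.3200 + -0.9480i → escape time 4
(row=3, col=2): c = 0.9800 + -0.9480i → escape time 2
(row=4, col=0): c = -0.3400 + -1.2240i → escape time 3
(row=4, col=1): c = 0.3200 + -1.2240i → escape time 2
(row=4, col=2): c = 0.9800 + -1.2240i → escape time 2
(row=5, col=0): c = -0.3400 + -1.5000i → escape time 2
(row=5, col=1): c = 0.3200 + -1.5000i → escape time 2
(row=5, col=2): c = 0.9800 + -1.5000i → escape time 2

Answer: 553
552
552
542
322
222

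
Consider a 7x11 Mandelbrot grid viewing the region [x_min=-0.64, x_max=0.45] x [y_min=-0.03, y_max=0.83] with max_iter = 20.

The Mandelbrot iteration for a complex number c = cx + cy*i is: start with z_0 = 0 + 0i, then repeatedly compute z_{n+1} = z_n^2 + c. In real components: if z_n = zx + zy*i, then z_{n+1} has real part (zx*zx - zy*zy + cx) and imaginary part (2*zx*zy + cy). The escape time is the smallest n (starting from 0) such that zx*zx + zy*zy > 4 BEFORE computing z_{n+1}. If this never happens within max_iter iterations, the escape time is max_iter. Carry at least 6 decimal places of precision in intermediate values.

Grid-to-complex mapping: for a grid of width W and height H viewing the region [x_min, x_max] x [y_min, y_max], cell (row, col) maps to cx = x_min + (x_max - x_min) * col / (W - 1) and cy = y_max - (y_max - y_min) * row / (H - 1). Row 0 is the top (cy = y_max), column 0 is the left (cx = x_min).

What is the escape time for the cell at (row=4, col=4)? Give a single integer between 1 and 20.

Answer: 20

Derivation:
z_0 = 0 + 0i, c = 0.0867 + 0.4860i
Iter 1: z = 0.0867 + 0.4860i, |z|^2 = 0.2437
Iter 2: z = -0.1420 + 0.5702i, |z|^2 = 0.3453
Iter 3: z = -0.2183 + 0.3240i, |z|^2 = 0.1527
Iter 4: z = 0.0293 + 0.3445i, |z|^2 = 0.1195
Iter 5: z = -0.0312 + 0.5062i, |z|^2 = 0.2572
Iter 6: z = -0.1686 + 0.4545i, |z|^2 = 0.2350
Iter 7: z = -0.0914 + 0.3327i, |z|^2 = 0.1191
Iter 8: z = -0.0157 + 0.4252i, |z|^2 = 0.1810
Iter 9: z = -0.0938 + 0.4727i, |z|^2 = 0.2322
Iter 10: z = -0.1279 + 0.3973i, |z|^2 = 0.1742
Iter 11: z = -0.0548 + 0.3843i, |z|^2 = 0.1507
Iter 12: z = -0.0581 + 0.4439i, |z|^2 = 0.2004
Iter 13: z = -0.1070 + 0.4345i, |z|^2 = 0.2002
Iter 14: z = -0.0906 + 0.3930i, |z|^2 = 0.1627
Iter 15: z = -0.0596 + 0.4147i, |z|^2 = 0.1756
Iter 16: z = -0.0818 + 0.4366i, |z|^2 = 0.1973
Iter 17: z = -0.0972 + 0.4146i, |z|^2 = 0.1813
Iter 18: z = -0.0758 + 0.4054i, |z|^2 = 0.1701
Iter 19: z = -0.0719 + 0.4246i, |z|^2 = 0.1854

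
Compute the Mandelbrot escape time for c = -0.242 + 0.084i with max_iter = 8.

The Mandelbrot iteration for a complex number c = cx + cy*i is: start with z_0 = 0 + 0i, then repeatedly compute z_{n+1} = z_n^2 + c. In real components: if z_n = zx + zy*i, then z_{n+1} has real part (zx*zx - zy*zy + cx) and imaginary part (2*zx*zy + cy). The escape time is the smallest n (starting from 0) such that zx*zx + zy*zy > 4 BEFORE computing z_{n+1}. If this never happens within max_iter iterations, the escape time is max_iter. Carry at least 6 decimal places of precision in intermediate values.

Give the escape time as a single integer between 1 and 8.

Answer: 8

Derivation:
z_0 = 0 + 0i, c = -0.2420 + 0.0840i
Iter 1: z = -0.2420 + 0.0840i, |z|^2 = 0.0656
Iter 2: z = -0.1905 + 0.0433i, |z|^2 = 0.0382
Iter 3: z = -0.2076 + 0.0675i, |z|^2 = 0.0476
Iter 4: z = -0.2035 + 0.0560i, |z|^2 = 0.0445
Iter 5: z = -0.2037 + 0.0612i, |z|^2 = 0.0453
Iter 6: z = -0.2042 + 0.0591i, |z|^2 = 0.0452
Iter 7: z = -0.2038 + 0.0599i, |z|^2 = 0.0451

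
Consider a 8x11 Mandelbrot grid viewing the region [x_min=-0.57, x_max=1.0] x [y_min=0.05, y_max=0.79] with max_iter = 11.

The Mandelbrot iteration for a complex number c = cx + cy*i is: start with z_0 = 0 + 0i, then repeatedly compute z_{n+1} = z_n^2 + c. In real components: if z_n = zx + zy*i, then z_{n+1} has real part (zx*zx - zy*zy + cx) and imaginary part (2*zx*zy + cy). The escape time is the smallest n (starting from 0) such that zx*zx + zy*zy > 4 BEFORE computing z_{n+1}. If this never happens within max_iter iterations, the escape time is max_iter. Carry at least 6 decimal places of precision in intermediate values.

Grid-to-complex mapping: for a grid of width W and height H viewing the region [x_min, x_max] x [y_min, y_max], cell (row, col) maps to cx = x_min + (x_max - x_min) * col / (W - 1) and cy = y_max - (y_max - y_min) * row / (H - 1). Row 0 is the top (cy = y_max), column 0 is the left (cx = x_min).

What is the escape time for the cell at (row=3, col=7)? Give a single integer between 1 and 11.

Answer: 2

Derivation:
z_0 = 0 + 0i, c = 1.0000 + 0.5680i
Iter 1: z = 1.0000 + 0.5680i, |z|^2 = 1.3226
Iter 2: z = 1.6774 + 1.7040i, |z|^2 = 5.7172
Escaped at iteration 2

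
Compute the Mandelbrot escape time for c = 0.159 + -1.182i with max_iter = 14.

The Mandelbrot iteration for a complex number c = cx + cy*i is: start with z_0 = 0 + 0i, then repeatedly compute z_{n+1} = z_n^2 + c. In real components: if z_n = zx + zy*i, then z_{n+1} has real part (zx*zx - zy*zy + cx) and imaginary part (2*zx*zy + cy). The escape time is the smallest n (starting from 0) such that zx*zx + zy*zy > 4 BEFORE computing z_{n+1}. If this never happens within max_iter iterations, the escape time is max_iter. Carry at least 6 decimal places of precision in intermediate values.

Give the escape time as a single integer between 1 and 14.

Answer: 3

Derivation:
z_0 = 0 + 0i, c = 0.1590 + -1.1820i
Iter 1: z = 0.1590 + -1.1820i, |z|^2 = 1.4224
Iter 2: z = -1.2128 + -1.5579i, |z|^2 = 3.8980
Iter 3: z = -0.7970 + 2.5969i, |z|^2 = 7.3792
Escaped at iteration 3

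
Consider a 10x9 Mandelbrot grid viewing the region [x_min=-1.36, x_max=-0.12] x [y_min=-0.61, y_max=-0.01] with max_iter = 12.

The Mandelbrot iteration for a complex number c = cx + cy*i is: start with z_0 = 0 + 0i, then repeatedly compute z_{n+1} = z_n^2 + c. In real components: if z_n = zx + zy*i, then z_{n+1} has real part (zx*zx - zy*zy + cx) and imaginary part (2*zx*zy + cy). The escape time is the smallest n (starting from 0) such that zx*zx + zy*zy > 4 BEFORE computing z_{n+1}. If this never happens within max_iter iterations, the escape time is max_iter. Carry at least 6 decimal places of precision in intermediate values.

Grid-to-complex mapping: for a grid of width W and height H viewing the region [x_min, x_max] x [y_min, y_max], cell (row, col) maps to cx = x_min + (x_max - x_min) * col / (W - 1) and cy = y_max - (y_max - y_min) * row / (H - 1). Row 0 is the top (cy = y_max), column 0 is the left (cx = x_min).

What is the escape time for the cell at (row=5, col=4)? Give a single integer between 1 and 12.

z_0 = 0 + 0i, c = -0.8089 + -0.3850i
Iter 1: z = -0.8089 + -0.3850i, |z|^2 = 0.8025
Iter 2: z = -0.3028 + 0.2378i, |z|^2 = 0.1483
Iter 3: z = -0.7738 + -0.5290i, |z|^2 = 0.8786
Iter 4: z = -0.4901 + 0.4337i, |z|^2 = 0.4283
Iter 5: z = -0.7568 + -0.8101i, |z|^2 = 1.2290
Iter 6: z = -0.8924 + 0.8412i, |z|^2 = 1.5039
Iter 7: z = -0.7202 + -1.8863i, |z|^2 = 4.0769
Escaped at iteration 7

Answer: 7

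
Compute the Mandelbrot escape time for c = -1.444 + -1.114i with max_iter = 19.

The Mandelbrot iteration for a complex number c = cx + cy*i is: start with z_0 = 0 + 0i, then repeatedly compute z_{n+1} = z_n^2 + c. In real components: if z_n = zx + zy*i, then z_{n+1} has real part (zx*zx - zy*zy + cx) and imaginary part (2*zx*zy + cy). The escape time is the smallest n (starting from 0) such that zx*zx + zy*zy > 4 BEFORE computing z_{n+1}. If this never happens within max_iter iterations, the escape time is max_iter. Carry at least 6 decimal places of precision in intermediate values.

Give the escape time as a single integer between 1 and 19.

Answer: 2

Derivation:
z_0 = 0 + 0i, c = -1.4440 + -1.1140i
Iter 1: z = -1.4440 + -1.1140i, |z|^2 = 3.3261
Iter 2: z = -0.5999 + 2.1032i, |z|^2 = 4.7834
Escaped at iteration 2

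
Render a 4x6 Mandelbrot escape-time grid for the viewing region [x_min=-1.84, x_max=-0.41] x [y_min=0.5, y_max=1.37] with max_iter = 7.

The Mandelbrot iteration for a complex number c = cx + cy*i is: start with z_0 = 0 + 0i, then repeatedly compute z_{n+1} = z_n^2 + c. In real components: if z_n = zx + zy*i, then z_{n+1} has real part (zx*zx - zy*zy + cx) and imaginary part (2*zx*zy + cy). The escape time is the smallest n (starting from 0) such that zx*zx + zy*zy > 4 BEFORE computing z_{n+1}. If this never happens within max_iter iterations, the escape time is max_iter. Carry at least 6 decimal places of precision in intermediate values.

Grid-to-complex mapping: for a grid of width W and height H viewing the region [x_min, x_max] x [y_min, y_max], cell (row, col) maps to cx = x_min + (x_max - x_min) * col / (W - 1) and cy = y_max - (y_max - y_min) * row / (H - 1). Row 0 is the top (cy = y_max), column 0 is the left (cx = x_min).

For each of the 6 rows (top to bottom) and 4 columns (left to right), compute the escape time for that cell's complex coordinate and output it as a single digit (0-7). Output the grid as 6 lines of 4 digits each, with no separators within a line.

Answer: 1222
1233
1334
1335
2347
3357

Derivation:
(row=0, col=0): c = -1.8400 + 1.3700i → escape time 1
(row=0, col=1): c = -1.3633 + 1.3700i → escape time 2
(row=0, col=2): c = -0.8867 + 1.3700i → escape time 2
(row=0, col=3): c = -0.4100 + 1.3700i → escape time 2
(row=1, col=0): c = -1.8400 + 1.1960i → escape time 1
(row=1, col=1): c = -1.3633 + 1.1960i → escape time 2
(row=1, col=2): c = -0.8867 + 1.1960i → escape time 3
(row=1, col=3): c = -0.4100 + 1.1960i → escape time 3
(row=2, col=0): c = -1.8400 + 1.0220i → escape time 1
(row=2, col=1): c = -1.3633 + 1.0220i → escape time 3
(row=2, col=2): c = -0.8867 + 1.0220i → escape time 3
(row=2, col=3): c = -0.4100 + 1.0220i → escape time 4
(row=3, col=0): c = -1.8400 + 0.8480i → escape time 1
(row=3, col=1): c = -1.3633 + 0.8480i → escape time 3
(row=3, col=2): c = -0.8867 + 0.8480i → escape time 3
(row=3, col=3): c = -0.4100 + 0.8480i → escape time 5
(row=4, col=0): c = -1.8400 + 0.6740i → escape time 2
(row=4, col=1): c = -1.3633 + 0.6740i → escape time 3
(row=4, col=2): c = -0.8867 + 0.6740i → escape time 4
(row=4, col=3): c = -0.4100 + 0.6740i → escape time 7
(row=5, col=0): c = -1.8400 + 0.5000i → escape time 3
(row=5, col=1): c = -1.3633 + 0.5000i → escape time 3
(row=5, col=2): c = -0.8867 + 0.5000i → escape time 5
(row=5, col=3): c = -0.4100 + 0.5000i → escape time 7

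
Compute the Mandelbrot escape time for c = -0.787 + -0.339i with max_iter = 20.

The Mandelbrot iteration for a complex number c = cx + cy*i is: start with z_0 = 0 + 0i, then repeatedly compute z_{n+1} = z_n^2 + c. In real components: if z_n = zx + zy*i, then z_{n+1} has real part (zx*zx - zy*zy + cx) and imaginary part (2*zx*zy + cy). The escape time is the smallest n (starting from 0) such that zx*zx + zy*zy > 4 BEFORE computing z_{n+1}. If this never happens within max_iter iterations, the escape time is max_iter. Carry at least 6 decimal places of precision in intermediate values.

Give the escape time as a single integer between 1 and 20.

Answer: 9

Derivation:
z_0 = 0 + 0i, c = -0.7870 + -0.3390i
Iter 1: z = -0.7870 + -0.3390i, |z|^2 = 0.7343
Iter 2: z = -0.2826 + 0.1946i, |z|^2 = 0.1177
Iter 3: z = -0.7450 + -0.4490i, |z|^2 = 0.7566
Iter 4: z = -0.4335 + 0.3300i, |z|^2 = 0.2968
Iter 5: z = -0.7080 + -0.6251i, |z|^2 = 0.8920
Iter 6: z = -0.6765 + 0.5461i, |z|^2 = 0.7559
Iter 7: z = -0.6275 + -1.0779i, |z|^2 = 1.5556
Iter 8: z = -1.5550 + 1.0138i, |z|^2 = 3.4459
Iter 9: z = 0.6034 + -3.4919i, |z|^2 = 12.5576
Escaped at iteration 9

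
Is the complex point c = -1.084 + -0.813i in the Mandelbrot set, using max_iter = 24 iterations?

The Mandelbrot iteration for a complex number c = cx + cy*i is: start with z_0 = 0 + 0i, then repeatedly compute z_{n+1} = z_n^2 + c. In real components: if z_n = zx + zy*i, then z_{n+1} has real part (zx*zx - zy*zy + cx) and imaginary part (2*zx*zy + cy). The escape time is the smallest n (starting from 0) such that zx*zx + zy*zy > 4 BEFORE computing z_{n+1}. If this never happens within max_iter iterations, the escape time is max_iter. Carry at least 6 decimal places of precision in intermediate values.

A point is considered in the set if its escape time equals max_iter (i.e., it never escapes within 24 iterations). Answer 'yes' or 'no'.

Answer: no

Derivation:
z_0 = 0 + 0i, c = -1.0840 + -0.8130i
Iter 1: z = -1.0840 + -0.8130i, |z|^2 = 1.8360
Iter 2: z = -0.5699 + 0.9496i, |z|^2 = 1.2265
Iter 3: z = -1.6609 + -1.8954i, |z|^2 = 6.3510
Escaped at iteration 3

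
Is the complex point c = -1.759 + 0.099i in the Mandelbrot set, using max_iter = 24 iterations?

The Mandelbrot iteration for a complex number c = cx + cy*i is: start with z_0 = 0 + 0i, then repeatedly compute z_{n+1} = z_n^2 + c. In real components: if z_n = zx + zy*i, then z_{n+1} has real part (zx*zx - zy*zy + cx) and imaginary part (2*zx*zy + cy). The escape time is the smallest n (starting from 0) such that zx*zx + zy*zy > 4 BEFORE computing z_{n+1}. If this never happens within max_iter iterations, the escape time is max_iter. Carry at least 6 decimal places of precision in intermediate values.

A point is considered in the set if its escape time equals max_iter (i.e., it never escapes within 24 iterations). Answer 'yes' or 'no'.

z_0 = 0 + 0i, c = -1.7590 + 0.0990i
Iter 1: z = -1.7590 + 0.0990i, |z|^2 = 3.1039
Iter 2: z = 1.3253 + -0.2493i, |z|^2 = 1.8185
Iter 3: z = -0.0648 + -0.5617i, |z|^2 = 0.3197
Iter 4: z = -2.0704 + 0.1718i, |z|^2 = 4.3159
Escaped at iteration 4

Answer: no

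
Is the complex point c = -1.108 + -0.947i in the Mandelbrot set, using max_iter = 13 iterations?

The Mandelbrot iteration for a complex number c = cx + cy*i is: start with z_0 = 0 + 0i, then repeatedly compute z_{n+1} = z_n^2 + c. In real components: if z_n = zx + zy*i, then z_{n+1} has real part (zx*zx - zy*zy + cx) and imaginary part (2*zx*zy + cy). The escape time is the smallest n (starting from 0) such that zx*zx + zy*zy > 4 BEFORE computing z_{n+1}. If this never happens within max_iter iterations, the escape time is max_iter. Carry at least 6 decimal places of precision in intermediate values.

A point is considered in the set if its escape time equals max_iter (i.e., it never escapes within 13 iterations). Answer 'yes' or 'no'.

z_0 = 0 + 0i, c = -1.1080 + -0.9470i
Iter 1: z = -1.1080 + -0.9470i, |z|^2 = 2.1245
Iter 2: z = -0.7771 + 1.1516i, |z|^2 = 1.9300
Iter 3: z = -1.8301 + -2.7368i, |z|^2 = 10.8397
Escaped at iteration 3

Answer: no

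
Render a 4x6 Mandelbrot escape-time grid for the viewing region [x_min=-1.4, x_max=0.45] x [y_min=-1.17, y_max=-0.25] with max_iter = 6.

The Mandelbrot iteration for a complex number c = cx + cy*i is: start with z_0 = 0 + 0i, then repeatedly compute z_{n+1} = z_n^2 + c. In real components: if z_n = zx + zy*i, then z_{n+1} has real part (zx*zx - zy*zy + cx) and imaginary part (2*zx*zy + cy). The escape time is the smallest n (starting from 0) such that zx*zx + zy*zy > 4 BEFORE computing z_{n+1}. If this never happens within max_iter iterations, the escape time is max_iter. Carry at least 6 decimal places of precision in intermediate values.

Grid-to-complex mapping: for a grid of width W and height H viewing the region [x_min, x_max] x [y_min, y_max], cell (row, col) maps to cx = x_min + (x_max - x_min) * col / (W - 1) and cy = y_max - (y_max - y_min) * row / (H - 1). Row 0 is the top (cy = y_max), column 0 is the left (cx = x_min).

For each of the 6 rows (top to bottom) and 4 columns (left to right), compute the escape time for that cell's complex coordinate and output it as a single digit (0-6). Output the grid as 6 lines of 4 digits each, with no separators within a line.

(row=0, col=0): c = -1.4000 + -0.2500i → escape time 5
(row=0, col=1): c = -0.7833 + -0.2500i → escape time 6
(row=0, col=2): c = -0.1667 + -0.2500i → escape time 6
(row=0, col=3): c = 0.4500 + -0.2500i → escape time 6
(row=1, col=0): c = -1.4000 + -0.4340i → escape time 4
(row=1, col=1): c = -0.7833 + -0.4340i → escape time 6
(row=1, col=2): c = -0.1667 + -0.4340i → escape time 6
(row=1, col=3): c = 0.4500 + -0.4340i → escape time 6
(row=2, col=0): c = -1.4000 + -0.6180i → escape time 3
(row=2, col=1): c = -0.7833 + -0.6180i → escape time 5
(row=2, col=2): c = -0.1667 + -0.6180i → escape time 6
(row=2, col=3): c = 0.4500 + -0.6180i → escape time 5
(row=3, col=0): c = -1.4000 + -0.8020i → escape time 3
(row=3, col=1): c = -0.7833 + -0.8020i → escape time 4
(row=3, col=2): c = -0.1667 + -0.8020i → escape time 6
(row=3, col=3): c = 0.4500 + -0.8020i → escape time 3
(row=4, col=0): c = -1.4000 + -0.9860i → escape time 3
(row=4, col=1): c = -0.7833 + -0.9860i → escape time 3
(row=4, col=2): c = -0.1667 + -0.9860i → escape time 6
(row=4, col=3): c = 0.4500 + -0.9860i → escape time 3
(row=5, col=0): c = -1.4000 + -1.1700i → escape time 2
(row=5, col=1): c = -0.7833 + -1.1700i → escape time 3
(row=5, col=2): c = -0.1667 + -1.1700i → escape time 4
(row=5, col=3): c = 0.4500 + -1.1700i → escape time 2

Answer: 5666
4666
3565
3463
3363
2342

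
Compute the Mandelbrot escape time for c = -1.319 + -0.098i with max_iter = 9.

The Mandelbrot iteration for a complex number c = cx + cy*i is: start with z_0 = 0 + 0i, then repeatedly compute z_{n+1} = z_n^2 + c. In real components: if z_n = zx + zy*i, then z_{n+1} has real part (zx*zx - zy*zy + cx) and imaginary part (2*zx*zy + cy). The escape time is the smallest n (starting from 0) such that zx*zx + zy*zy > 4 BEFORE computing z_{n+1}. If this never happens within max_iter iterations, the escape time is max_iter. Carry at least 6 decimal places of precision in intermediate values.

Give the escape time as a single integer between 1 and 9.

Answer: 9

Derivation:
z_0 = 0 + 0i, c = -1.3190 + -0.0980i
Iter 1: z = -1.3190 + -0.0980i, |z|^2 = 1.7494
Iter 2: z = 0.4112 + 0.1605i, |z|^2 = 0.1948
Iter 3: z = -1.1757 + 0.0340i, |z|^2 = 1.3835
Iter 4: z = 0.0622 + -0.1780i, |z|^2 = 0.0355
Iter 5: z = -1.3468 + -0.1201i, |z|^2 = 1.8283
Iter 6: z = 0.4804 + 0.2256i, |z|^2 = 0.2817
Iter 7: z = -1.1390 + 0.1187i, |z|^2 = 1.3115
Iter 8: z = -0.0357 + -0.3685i, |z|^2 = 0.1371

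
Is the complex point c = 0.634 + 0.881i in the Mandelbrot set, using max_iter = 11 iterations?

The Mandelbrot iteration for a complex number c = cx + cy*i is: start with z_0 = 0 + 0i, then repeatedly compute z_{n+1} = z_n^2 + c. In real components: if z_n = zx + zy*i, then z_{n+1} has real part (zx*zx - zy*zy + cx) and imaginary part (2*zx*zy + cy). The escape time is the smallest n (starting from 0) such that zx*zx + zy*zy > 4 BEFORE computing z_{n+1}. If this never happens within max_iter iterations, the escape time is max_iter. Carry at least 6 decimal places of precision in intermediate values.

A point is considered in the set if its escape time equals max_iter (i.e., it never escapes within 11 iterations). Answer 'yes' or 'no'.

z_0 = 0 + 0i, c = 0.6340 + 0.8810i
Iter 1: z = 0.6340 + 0.8810i, |z|^2 = 1.1781
Iter 2: z = 0.2598 + 1.9981i, |z|^2 = 4.0599
Escaped at iteration 2

Answer: no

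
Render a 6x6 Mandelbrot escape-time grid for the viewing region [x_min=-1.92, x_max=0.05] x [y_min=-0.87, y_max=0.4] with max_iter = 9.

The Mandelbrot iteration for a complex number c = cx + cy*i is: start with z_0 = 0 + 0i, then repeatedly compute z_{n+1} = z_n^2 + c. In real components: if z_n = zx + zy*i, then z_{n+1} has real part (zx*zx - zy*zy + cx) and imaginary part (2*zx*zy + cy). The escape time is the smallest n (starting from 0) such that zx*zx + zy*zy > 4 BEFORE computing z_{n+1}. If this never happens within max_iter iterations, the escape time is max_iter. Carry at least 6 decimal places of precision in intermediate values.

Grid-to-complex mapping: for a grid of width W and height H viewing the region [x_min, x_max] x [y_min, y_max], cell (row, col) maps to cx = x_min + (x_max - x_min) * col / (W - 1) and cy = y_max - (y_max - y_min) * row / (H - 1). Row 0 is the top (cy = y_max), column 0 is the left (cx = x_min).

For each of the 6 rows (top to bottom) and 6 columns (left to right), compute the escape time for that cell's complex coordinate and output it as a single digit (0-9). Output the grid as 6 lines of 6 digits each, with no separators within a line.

Answer: 347899
469999
479999
347999
134699
133466

Derivation:
(row=0, col=0): c = -1.9200 + 0.4000i → escape time 3
(row=0, col=1): c = -1.5260 + 0.4000i → escape time 4
(row=0, col=2): c = -1.1320 + 0.4000i → escape time 7
(row=0, col=3): c = -0.7380 + 0.4000i → escape time 8
(row=0, col=4): c = -0.3440 + 0.4000i → escape time 9
(row=0, col=5): c = 0.0500 + 0.4000i → escape time 9
(row=1, col=0): c = -1.9200 + 0.1460i → escape time 4
(row=1, col=1): c = -1.5260 + 0.1460i → escape time 6
(row=1, col=2): c = -1.1320 + 0.1460i → escape time 9
(row=1, col=3): c = -0.7380 + 0.1460i → escape time 9
(row=1, col=4): c = -0.3440 + 0.1460i → escape time 9
(row=1, col=5): c = 0.0500 + 0.1460i → escape time 9
(row=2, col=0): c = -1.9200 + -0.1080i → escape time 4
(row=2, col=1): c = -1.5260 + -0.1080i → escape time 7
(row=2, col=2): c = -1.1320 + -0.1080i → escape time 9
(row=2, col=3): c = -0.7380 + -0.1080i → escape time 9
(row=2, col=4): c = -0.3440 + -0.1080i → escape time 9
(row=2, col=5): c = 0.0500 + -0.1080i → escape time 9
(row=3, col=0): c = -1.9200 + -0.3620i → escape time 3
(row=3, col=1): c = -1.5260 + -0.3620i → escape time 4
(row=3, col=2): c = -1.1320 + -0.3620i → escape time 7
(row=3, col=3): c = -0.7380 + -0.3620i → escape time 9
(row=3, col=4): c = -0.3440 + -0.3620i → escape time 9
(row=3, col=5): c = 0.0500 + -0.3620i → escape time 9
(row=4, col=0): c = -1.9200 + -0.6160i → escape time 1
(row=4, col=1): c = -1.5260 + -0.6160i → escape time 3
(row=4, col=2): c = -1.1320 + -0.6160i → escape time 4
(row=4, col=3): c = -0.7380 + -0.6160i → escape time 6
(row=4, col=4): c = -0.3440 + -0.6160i → escape time 9
(row=4, col=5): c = 0.0500 + -0.6160i → escape time 9
(row=5, col=0): c = -1.9200 + -0.8700i → escape time 1
(row=5, col=1): c = -1.5260 + -0.8700i → escape time 3
(row=5, col=2): c = -1.1320 + -0.8700i → escape time 3
(row=5, col=3): c = -0.7380 + -0.8700i → escape time 4
(row=5, col=4): c = -0.3440 + -0.8700i → escape time 6
(row=5, col=5): c = 0.0500 + -0.8700i → escape time 6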